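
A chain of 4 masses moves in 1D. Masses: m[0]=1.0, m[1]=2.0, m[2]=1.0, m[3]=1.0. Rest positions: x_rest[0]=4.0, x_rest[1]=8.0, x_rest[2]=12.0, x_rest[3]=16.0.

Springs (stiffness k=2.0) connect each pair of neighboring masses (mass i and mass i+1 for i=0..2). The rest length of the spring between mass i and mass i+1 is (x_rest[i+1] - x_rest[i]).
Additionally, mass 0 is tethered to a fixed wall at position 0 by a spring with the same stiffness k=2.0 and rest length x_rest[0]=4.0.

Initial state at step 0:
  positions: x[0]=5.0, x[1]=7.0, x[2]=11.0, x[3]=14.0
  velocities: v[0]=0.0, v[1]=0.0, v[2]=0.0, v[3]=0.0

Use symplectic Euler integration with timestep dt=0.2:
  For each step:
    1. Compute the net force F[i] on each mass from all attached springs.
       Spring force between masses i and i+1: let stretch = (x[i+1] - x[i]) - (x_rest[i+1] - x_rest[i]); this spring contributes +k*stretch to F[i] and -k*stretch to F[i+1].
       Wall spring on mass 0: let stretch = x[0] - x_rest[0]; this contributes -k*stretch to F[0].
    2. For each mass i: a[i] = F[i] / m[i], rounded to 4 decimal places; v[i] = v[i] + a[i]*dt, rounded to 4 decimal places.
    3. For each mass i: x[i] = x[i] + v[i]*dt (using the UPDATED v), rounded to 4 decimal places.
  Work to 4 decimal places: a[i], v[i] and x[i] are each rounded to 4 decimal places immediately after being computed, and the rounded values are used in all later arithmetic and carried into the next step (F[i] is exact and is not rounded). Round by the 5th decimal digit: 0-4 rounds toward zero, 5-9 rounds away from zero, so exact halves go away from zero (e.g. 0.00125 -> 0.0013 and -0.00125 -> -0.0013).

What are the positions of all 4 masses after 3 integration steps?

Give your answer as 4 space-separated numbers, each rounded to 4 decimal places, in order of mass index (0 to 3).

Step 0: x=[5.0000 7.0000 11.0000 14.0000] v=[0.0000 0.0000 0.0000 0.0000]
Step 1: x=[4.7600 7.0800 10.9200 14.0800] v=[-1.2000 0.4000 -0.4000 0.4000]
Step 2: x=[4.3248 7.2208 10.7856 14.2272] v=[-2.1760 0.7040 -0.6720 0.7360]
Step 3: x=[3.7753 7.3884 10.6413 14.4191] v=[-2.7475 0.8378 -0.7213 0.9594]

Answer: 3.7753 7.3884 10.6413 14.4191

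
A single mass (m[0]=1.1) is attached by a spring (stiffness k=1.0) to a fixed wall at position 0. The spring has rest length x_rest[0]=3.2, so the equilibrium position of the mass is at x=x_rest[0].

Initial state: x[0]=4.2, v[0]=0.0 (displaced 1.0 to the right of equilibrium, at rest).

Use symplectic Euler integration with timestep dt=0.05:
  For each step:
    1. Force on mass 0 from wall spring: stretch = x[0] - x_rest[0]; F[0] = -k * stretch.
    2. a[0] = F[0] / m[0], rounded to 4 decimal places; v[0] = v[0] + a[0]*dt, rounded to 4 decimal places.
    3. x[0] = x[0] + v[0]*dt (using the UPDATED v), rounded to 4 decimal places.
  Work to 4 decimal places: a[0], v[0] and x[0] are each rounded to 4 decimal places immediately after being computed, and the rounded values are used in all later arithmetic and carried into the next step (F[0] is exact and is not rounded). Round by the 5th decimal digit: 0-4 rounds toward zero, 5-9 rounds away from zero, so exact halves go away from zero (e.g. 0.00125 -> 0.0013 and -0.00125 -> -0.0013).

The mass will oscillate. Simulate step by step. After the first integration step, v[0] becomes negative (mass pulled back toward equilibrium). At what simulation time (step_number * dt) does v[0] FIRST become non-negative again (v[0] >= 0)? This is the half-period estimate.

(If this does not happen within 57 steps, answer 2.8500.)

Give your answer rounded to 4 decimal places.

Answer: 2.8500

Derivation:
Step 0: x=[4.2000] v=[0.0000]
Step 1: x=[4.1977] v=[-0.0455]
Step 2: x=[4.1932] v=[-0.0909]
Step 3: x=[4.1864] v=[-0.1360]
Step 4: x=[4.1774] v=[-0.1808]
Step 5: x=[4.1661] v=[-0.2252]
Step 6: x=[4.1526] v=[-0.2691]
Step 7: x=[4.1370] v=[-0.3124]
Step 8: x=[4.1193] v=[-0.3550]
Step 9: x=[4.0995] v=[-0.3968]
Step 10: x=[4.0776] v=[-0.4377]
Step 11: x=[4.0537] v=[-0.4776]
Step 12: x=[4.0279] v=[-0.5164]
Step 13: x=[4.0002] v=[-0.5540]
Step 14: x=[3.9707] v=[-0.5904]
Step 15: x=[3.9394] v=[-0.6254]
Step 16: x=[3.9065] v=[-0.6590]
Step 17: x=[3.8719] v=[-0.6911]
Step 18: x=[3.8358] v=[-0.7216]
Step 19: x=[3.7983] v=[-0.7505]
Step 20: x=[3.7594] v=[-0.7777]
Step 21: x=[3.7192] v=[-0.8031]
Step 22: x=[3.6779] v=[-0.8267]
Step 23: x=[3.6355] v=[-0.8484]
Step 24: x=[3.5921] v=[-0.8682]
Step 25: x=[3.5478] v=[-0.8860]
Step 26: x=[3.5027] v=[-0.9018]
Step 27: x=[3.4569] v=[-0.9156]
Step 28: x=[3.4105] v=[-0.9273]
Step 29: x=[3.3637] v=[-0.9369]
Step 30: x=[3.3165] v=[-0.9443]
Step 31: x=[3.2690] v=[-0.9496]
Step 32: x=[3.2214] v=[-0.9527]
Step 33: x=[3.1737] v=[-0.9537]
Step 34: x=[3.1261] v=[-0.9525]
Step 35: x=[3.0786] v=[-0.9491]
Step 36: x=[3.0314] v=[-0.9436]
Step 37: x=[2.9846] v=[-0.9359]
Step 38: x=[2.9383] v=[-0.9261]
Step 39: x=[2.8926] v=[-0.9142]
Step 40: x=[2.8476] v=[-0.9002]
Step 41: x=[2.8034] v=[-0.8842]
Step 42: x=[2.7601] v=[-0.8662]
Step 43: x=[2.7178] v=[-0.8462]
Step 44: x=[2.6766] v=[-0.8243]
Step 45: x=[2.6366] v=[-0.8005]
Step 46: x=[2.5979] v=[-0.7749]
Step 47: x=[2.5605] v=[-0.7475]
Step 48: x=[2.5246] v=[-0.7184]
Step 49: x=[2.4902] v=[-0.6877]
Step 50: x=[2.4574] v=[-0.6554]
Step 51: x=[2.4263] v=[-0.6216]
Step 52: x=[2.3970] v=[-0.5864]
Step 53: x=[2.3695] v=[-0.5499]
Step 54: x=[2.3439] v=[-0.5122]
Step 55: x=[2.3202] v=[-0.4733]
Step 56: x=[2.2985] v=[-0.4333]
Step 57: x=[2.2789] v=[-0.3923]
v[0] did not become non-negative within 57 steps; using fallback time=2.8500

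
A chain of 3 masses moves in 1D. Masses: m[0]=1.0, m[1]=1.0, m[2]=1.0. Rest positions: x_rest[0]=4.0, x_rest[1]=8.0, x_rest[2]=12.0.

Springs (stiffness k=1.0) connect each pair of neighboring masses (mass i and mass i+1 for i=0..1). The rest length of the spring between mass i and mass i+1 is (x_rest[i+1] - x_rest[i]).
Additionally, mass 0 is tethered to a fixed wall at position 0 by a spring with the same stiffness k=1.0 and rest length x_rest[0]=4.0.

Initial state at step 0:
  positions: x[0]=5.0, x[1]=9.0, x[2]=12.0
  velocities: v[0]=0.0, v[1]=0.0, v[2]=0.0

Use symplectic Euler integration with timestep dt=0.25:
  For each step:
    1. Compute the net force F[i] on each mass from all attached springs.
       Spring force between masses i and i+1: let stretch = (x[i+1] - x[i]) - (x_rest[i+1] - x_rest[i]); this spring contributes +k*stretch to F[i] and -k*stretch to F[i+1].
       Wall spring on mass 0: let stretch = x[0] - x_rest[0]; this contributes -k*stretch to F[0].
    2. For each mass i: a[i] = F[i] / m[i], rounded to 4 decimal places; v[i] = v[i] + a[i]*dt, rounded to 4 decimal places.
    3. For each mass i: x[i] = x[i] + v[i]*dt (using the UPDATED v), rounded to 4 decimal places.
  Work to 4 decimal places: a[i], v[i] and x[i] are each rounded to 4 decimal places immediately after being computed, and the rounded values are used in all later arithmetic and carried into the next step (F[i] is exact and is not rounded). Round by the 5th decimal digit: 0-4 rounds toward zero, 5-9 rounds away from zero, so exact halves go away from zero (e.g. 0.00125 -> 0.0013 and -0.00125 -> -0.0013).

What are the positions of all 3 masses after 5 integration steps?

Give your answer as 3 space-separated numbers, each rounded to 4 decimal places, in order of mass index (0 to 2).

Step 0: x=[5.0000 9.0000 12.0000] v=[0.0000 0.0000 0.0000]
Step 1: x=[4.9375 8.9375 12.0625] v=[-0.2500 -0.2500 0.2500]
Step 2: x=[4.8164 8.8203 12.1797] v=[-0.4844 -0.4688 0.4688]
Step 3: x=[4.6445 8.6628 12.3370] v=[-0.6875 -0.6299 0.6290]
Step 4: x=[4.4335 8.4838 12.5146] v=[-0.8441 -0.7159 0.7105]
Step 5: x=[4.1985 8.3036 12.6903] v=[-0.9399 -0.7208 0.7028]

Answer: 4.1985 8.3036 12.6903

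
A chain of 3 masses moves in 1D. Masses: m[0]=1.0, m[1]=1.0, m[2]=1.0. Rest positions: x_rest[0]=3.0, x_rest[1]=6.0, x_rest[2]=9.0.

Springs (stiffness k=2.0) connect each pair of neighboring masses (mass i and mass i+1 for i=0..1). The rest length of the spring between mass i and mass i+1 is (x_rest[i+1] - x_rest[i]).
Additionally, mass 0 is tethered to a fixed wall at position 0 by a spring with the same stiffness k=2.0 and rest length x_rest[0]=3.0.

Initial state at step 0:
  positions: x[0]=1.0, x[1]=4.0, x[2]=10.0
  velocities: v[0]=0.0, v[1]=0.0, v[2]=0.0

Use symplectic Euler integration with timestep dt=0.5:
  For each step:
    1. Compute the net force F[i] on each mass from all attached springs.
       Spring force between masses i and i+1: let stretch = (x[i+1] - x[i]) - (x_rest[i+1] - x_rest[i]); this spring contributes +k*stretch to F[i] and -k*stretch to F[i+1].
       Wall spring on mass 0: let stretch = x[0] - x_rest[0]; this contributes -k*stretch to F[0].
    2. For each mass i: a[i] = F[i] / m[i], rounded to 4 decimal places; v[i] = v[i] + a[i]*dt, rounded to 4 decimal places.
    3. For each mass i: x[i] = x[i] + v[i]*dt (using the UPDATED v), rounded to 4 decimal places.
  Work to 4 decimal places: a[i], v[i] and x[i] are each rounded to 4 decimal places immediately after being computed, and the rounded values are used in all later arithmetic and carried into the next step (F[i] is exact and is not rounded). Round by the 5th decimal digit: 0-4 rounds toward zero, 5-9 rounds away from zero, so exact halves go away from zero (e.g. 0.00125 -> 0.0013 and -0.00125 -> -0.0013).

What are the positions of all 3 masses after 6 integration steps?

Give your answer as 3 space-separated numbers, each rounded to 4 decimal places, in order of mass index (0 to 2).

Answer: 0.6407 5.9063 10.8282

Derivation:
Step 0: x=[1.0000 4.0000 10.0000] v=[0.0000 0.0000 0.0000]
Step 1: x=[2.0000 5.5000 8.5000] v=[2.0000 3.0000 -3.0000]
Step 2: x=[3.7500 6.7500 7.0000] v=[3.5000 2.5000 -3.0000]
Step 3: x=[5.1250 6.6250 6.8750] v=[2.7500 -0.2500 -0.2500]
Step 4: x=[4.6875 5.8750 8.1250] v=[-0.8750 -1.5000 2.5000]
Step 5: x=[2.5000 5.6563 9.7500] v=[-4.3750 -0.4375 3.2500]
Step 6: x=[0.6407 5.9063 10.8282] v=[-3.7187 0.4999 2.1563]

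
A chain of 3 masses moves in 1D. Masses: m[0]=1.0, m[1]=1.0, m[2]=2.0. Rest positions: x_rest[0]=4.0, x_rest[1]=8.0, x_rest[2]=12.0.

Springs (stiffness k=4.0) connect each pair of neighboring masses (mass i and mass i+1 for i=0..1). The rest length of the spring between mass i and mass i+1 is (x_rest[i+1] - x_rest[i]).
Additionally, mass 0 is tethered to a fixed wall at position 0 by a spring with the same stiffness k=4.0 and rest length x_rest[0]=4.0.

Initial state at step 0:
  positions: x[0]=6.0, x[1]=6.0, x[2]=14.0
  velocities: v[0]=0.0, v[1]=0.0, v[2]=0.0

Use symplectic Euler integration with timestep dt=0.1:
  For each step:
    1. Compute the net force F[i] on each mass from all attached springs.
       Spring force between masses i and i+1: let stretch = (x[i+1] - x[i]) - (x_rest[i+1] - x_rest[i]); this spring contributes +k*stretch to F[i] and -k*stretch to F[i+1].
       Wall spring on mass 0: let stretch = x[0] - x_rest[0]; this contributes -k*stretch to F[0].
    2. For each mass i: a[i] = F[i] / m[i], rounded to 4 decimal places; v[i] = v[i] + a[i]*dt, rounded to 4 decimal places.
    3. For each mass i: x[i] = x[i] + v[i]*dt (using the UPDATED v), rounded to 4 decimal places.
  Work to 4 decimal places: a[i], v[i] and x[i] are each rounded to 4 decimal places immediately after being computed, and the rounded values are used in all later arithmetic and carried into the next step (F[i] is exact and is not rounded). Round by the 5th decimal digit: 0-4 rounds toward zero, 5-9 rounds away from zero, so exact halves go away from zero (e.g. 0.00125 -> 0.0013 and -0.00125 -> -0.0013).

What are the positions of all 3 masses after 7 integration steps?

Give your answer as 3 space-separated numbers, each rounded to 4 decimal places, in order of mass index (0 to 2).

Answer: 2.5325 11.0125 12.5907

Derivation:
Step 0: x=[6.0000 6.0000 14.0000] v=[0.0000 0.0000 0.0000]
Step 1: x=[5.7600 6.3200 13.9200] v=[-2.4000 3.2000 -0.8000]
Step 2: x=[5.3120 6.9216 13.7680] v=[-4.4800 6.0160 -1.5200]
Step 3: x=[4.7159 7.7327 13.5591] v=[-5.9610 8.1107 -2.0893]
Step 4: x=[4.0518 8.6562 13.3136] v=[-6.6406 9.2345 -2.4546]
Step 5: x=[3.4098 9.5818 13.0550] v=[-6.4196 9.2557 -2.5861]
Step 6: x=[2.8783 10.3994 12.8069] v=[-5.3147 8.1762 -2.4807]
Step 7: x=[2.5325 11.0125 12.5907] v=[-3.4576 6.1308 -2.1622]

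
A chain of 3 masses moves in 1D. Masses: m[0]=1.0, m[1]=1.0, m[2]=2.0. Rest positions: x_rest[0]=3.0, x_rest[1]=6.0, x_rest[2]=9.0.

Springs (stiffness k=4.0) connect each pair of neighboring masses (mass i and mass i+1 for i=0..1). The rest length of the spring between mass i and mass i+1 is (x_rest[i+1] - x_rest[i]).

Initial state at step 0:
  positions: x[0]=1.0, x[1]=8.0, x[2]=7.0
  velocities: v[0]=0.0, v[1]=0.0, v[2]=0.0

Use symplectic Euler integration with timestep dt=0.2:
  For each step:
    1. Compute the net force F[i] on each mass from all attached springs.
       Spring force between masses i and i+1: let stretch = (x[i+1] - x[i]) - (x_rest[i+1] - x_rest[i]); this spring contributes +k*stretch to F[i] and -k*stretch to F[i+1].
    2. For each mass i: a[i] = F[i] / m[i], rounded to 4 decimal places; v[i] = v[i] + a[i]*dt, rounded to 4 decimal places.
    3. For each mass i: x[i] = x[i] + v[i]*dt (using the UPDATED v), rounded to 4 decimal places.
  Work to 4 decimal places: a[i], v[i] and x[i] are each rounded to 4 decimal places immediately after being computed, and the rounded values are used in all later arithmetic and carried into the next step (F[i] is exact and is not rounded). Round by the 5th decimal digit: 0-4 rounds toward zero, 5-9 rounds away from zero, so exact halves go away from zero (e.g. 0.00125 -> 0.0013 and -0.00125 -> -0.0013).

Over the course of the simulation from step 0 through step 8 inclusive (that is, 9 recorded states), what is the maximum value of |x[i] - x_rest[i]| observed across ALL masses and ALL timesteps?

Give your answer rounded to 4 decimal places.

Answer: 3.9899

Derivation:
Step 0: x=[1.0000 8.0000 7.0000] v=[0.0000 0.0000 0.0000]
Step 1: x=[1.6400 6.7200 7.3200] v=[3.2000 -6.4000 1.6000]
Step 2: x=[2.6128 4.7232 7.8320] v=[4.8640 -9.9840 2.5600]
Step 3: x=[3.4433 2.8861 8.3353] v=[4.1523 -9.1853 2.5165]
Step 4: x=[3.7046 2.0101 8.6427] v=[1.3065 -4.3802 1.5368]
Step 5: x=[3.2148 2.4664 8.6595] v=[-2.4491 2.2815 0.0838]
Step 6: x=[2.1252 4.0333 8.4208] v=[-5.4478 7.8347 -1.1934]
Step 7: x=[0.8609 5.9969 8.0711] v=[-6.3213 9.8182 -1.7484]
Step 8: x=[-0.0616 7.4707 7.7955] v=[-4.6125 7.3688 -1.3781]
Max displacement = 3.9899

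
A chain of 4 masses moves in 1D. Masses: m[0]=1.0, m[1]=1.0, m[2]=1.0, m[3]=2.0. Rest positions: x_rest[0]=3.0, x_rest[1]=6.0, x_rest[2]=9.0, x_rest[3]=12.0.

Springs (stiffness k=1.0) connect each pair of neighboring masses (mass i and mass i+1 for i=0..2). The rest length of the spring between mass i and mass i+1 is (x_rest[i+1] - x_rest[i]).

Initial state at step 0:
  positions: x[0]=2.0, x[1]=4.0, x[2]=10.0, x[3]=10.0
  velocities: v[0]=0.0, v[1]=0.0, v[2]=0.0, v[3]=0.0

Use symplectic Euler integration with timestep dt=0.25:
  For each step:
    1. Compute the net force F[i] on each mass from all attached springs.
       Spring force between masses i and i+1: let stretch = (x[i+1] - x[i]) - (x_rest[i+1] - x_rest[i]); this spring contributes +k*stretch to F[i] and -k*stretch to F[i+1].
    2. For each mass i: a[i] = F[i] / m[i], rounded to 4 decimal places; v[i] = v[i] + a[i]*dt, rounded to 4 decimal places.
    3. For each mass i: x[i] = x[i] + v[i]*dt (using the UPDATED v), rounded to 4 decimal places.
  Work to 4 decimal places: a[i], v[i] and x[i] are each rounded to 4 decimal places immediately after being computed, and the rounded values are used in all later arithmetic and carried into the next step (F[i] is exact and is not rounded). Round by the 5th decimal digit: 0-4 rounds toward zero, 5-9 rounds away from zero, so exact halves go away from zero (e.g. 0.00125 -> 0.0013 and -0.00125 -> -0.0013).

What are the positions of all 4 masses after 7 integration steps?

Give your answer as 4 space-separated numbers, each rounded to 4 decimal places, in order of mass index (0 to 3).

Step 0: x=[2.0000 4.0000 10.0000 10.0000] v=[0.0000 0.0000 0.0000 0.0000]
Step 1: x=[1.9375 4.2500 9.6250 10.0938] v=[-0.2500 1.0000 -1.5000 0.3750]
Step 2: x=[1.8320 4.6914 8.9434 10.2667] v=[-0.4219 1.7656 -2.7266 0.6914]
Step 3: x=[1.7177 5.2199 8.0787 10.4920] v=[-0.4571 2.1138 -3.4588 0.9010]
Step 4: x=[1.6348 5.7082 7.1862 10.7356] v=[-0.3316 1.9530 -3.5702 0.9744]
Step 5: x=[1.6190 6.0343 6.4231 10.9620] v=[-0.0633 1.3042 -3.0524 0.9057]
Step 6: x=[1.6916 6.1087 5.9194 11.1403] v=[0.2905 0.2976 -2.0149 0.7133]
Step 7: x=[1.8528 5.8952 5.7538 11.2492] v=[0.6448 -0.8540 -0.6624 0.4357]

Answer: 1.8528 5.8952 5.7538 11.2492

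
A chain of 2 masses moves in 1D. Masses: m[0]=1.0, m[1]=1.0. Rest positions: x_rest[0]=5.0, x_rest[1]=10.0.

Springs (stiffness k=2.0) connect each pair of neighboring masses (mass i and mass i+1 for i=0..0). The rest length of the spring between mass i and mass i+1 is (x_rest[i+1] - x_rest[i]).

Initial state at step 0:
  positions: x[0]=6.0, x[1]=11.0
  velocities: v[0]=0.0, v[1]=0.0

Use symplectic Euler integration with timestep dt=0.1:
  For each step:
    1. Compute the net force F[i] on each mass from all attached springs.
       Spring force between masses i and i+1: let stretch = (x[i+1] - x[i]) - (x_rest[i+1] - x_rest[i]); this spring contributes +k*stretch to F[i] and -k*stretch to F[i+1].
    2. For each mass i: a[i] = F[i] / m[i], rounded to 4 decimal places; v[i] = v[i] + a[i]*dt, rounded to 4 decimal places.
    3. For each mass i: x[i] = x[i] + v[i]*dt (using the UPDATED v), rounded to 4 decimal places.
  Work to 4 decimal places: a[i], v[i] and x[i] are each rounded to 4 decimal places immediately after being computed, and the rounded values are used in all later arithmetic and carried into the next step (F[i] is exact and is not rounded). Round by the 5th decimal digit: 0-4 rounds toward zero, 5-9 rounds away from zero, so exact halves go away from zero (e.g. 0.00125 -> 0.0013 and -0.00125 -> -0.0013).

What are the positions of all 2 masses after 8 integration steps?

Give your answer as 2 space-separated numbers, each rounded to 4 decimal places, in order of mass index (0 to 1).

Answer: 6.0000 11.0000

Derivation:
Step 0: x=[6.0000 11.0000] v=[0.0000 0.0000]
Step 1: x=[6.0000 11.0000] v=[0.0000 0.0000]
Step 2: x=[6.0000 11.0000] v=[0.0000 0.0000]
Step 3: x=[6.0000 11.0000] v=[0.0000 0.0000]
Step 4: x=[6.0000 11.0000] v=[0.0000 0.0000]
Step 5: x=[6.0000 11.0000] v=[0.0000 0.0000]
Step 6: x=[6.0000 11.0000] v=[0.0000 0.0000]
Step 7: x=[6.0000 11.0000] v=[0.0000 0.0000]
Step 8: x=[6.0000 11.0000] v=[0.0000 0.0000]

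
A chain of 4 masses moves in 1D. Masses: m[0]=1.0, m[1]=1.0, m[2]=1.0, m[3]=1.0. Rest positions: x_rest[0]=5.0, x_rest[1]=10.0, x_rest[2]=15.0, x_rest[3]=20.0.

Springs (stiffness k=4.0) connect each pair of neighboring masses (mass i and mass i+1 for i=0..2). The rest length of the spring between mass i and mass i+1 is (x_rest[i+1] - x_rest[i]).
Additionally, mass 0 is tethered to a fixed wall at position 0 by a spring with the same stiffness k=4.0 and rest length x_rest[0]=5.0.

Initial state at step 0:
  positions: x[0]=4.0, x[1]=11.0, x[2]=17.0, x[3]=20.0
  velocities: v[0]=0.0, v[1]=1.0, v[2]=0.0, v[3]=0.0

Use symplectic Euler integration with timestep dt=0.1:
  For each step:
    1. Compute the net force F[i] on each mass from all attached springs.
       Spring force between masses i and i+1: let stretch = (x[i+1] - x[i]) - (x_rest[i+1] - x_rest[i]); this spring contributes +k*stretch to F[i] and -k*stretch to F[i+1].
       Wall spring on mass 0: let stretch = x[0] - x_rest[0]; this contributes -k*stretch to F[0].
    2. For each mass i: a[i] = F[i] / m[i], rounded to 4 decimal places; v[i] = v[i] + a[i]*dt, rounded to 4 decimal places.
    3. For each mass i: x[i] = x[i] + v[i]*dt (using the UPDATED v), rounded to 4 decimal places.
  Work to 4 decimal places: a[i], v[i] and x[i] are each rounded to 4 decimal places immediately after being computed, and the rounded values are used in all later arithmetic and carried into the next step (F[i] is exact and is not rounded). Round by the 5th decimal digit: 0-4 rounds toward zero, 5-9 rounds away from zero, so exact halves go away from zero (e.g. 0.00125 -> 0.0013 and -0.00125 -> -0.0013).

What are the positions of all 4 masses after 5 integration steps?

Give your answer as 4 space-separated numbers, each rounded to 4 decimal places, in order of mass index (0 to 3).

Answer: 5.5031 10.8642 15.6299 20.9439

Derivation:
Step 0: x=[4.0000 11.0000 17.0000 20.0000] v=[0.0000 1.0000 0.0000 0.0000]
Step 1: x=[4.1200 11.0600 16.8800 20.0800] v=[1.2000 0.6000 -1.2000 0.8000]
Step 2: x=[4.3528 11.0752 16.6552 20.2320] v=[2.3280 0.1520 -2.2480 1.5200]
Step 3: x=[4.6804 11.0447 16.3503 20.4409] v=[3.2758 -0.3050 -3.0493 2.0893]
Step 4: x=[5.0753 10.9719 15.9968 20.6862] v=[3.9494 -0.7285 -3.5353 2.4531]
Step 5: x=[5.5031 10.8642 15.6299 20.9439] v=[4.2779 -1.0772 -3.6695 2.5773]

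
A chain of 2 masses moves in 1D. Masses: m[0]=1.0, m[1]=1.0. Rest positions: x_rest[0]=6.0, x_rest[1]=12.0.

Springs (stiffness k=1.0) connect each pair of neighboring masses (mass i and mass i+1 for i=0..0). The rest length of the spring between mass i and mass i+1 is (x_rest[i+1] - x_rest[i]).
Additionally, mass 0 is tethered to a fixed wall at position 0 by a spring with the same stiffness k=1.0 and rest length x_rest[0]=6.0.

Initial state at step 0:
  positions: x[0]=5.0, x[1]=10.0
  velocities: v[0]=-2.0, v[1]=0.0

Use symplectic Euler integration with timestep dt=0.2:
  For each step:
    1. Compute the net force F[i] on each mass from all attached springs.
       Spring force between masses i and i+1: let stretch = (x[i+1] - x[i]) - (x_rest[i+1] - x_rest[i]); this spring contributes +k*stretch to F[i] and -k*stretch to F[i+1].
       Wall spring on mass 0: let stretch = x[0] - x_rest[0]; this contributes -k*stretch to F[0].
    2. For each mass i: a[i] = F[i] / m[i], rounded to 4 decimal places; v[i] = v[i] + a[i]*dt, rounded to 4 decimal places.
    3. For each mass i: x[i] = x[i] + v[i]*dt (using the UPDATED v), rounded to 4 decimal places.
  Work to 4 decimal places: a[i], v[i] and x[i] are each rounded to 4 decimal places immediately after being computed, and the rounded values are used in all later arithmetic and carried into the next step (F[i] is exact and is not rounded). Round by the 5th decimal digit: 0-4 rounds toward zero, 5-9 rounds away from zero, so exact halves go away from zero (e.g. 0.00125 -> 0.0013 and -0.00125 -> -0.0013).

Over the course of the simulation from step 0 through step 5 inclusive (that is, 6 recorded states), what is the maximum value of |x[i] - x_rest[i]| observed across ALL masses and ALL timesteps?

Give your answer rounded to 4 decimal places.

Answer: 2.3738

Derivation:
Step 0: x=[5.0000 10.0000] v=[-2.0000 0.0000]
Step 1: x=[4.6000 10.0400] v=[-2.0000 0.2000]
Step 2: x=[4.2336 10.1024] v=[-1.8320 0.3120]
Step 3: x=[3.9326 10.1700] v=[-1.5050 0.3382]
Step 4: x=[3.7238 10.2281] v=[-1.0440 0.2907]
Step 5: x=[3.6262 10.2661] v=[-0.4879 0.1898]
Max displacement = 2.3738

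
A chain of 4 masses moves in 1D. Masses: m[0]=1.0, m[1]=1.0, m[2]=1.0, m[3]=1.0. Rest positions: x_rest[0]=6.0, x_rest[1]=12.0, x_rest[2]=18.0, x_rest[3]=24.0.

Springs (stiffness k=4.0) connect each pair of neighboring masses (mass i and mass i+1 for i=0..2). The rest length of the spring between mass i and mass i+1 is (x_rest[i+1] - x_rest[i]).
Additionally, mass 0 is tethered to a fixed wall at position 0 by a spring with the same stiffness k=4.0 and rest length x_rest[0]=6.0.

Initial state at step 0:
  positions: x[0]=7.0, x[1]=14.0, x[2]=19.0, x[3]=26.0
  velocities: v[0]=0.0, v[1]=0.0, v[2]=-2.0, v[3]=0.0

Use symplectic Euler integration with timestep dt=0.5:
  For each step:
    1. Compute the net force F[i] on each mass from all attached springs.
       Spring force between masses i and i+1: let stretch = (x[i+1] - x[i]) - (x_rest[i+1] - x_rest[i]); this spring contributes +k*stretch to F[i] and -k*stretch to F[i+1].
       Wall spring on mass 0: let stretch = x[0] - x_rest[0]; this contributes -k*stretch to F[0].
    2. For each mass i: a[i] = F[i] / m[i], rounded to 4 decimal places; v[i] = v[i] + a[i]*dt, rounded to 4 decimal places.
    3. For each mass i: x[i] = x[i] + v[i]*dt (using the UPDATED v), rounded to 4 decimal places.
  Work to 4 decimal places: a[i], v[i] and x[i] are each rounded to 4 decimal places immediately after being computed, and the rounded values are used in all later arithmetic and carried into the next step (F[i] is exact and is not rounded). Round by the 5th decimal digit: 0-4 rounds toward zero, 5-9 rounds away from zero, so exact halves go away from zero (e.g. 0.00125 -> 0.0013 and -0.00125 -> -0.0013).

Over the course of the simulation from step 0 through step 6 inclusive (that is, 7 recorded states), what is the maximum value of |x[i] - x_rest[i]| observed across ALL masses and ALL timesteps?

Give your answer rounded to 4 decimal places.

Step 0: x=[7.0000 14.0000 19.0000 26.0000] v=[0.0000 0.0000 -2.0000 0.0000]
Step 1: x=[7.0000 12.0000 20.0000 25.0000] v=[0.0000 -4.0000 2.0000 -2.0000]
Step 2: x=[5.0000 13.0000 18.0000 25.0000] v=[-4.0000 2.0000 -4.0000 0.0000]
Step 3: x=[6.0000 11.0000 18.0000 24.0000] v=[2.0000 -4.0000 0.0000 -2.0000]
Step 4: x=[6.0000 11.0000 17.0000 23.0000] v=[0.0000 0.0000 -2.0000 -2.0000]
Step 5: x=[5.0000 12.0000 16.0000 22.0000] v=[-2.0000 2.0000 -2.0000 -2.0000]
Step 6: x=[6.0000 10.0000 17.0000 21.0000] v=[2.0000 -4.0000 2.0000 -2.0000]
Max displacement = 3.0000

Answer: 3.0000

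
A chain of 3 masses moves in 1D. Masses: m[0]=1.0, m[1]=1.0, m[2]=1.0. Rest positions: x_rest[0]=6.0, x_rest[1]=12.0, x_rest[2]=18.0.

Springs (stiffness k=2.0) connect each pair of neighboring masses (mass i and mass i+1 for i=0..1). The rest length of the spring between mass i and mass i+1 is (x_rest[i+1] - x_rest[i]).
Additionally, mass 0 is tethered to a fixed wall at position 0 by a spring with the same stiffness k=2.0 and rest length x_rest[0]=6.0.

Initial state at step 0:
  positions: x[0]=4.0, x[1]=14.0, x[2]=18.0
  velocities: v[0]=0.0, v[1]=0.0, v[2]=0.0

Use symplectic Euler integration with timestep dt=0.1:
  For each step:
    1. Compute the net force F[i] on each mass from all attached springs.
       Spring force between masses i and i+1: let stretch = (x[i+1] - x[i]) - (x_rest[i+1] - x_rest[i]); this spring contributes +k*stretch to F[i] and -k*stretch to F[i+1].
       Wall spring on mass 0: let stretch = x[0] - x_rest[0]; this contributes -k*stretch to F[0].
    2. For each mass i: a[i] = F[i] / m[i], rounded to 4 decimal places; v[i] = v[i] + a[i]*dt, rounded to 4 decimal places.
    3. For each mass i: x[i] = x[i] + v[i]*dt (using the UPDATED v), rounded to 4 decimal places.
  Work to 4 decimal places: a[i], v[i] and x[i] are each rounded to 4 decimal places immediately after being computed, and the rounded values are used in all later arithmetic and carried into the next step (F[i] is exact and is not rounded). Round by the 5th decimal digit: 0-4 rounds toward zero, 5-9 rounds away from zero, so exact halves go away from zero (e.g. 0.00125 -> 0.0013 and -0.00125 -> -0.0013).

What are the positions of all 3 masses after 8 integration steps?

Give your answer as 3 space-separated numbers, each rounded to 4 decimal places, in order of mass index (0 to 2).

Step 0: x=[4.0000 14.0000 18.0000] v=[0.0000 0.0000 0.0000]
Step 1: x=[4.1200 13.8800 18.0400] v=[1.2000 -1.2000 0.4000]
Step 2: x=[4.3528 13.6480 18.1168] v=[2.3280 -2.3200 0.7680]
Step 3: x=[4.6845 13.3195 18.2242] v=[3.3165 -3.2853 1.0742]
Step 4: x=[5.0952 12.9164 18.3535] v=[4.1066 -4.0314 1.2933]
Step 5: x=[5.5604 12.4656 18.4941] v=[4.6518 -4.5082 1.4059]
Step 6: x=[6.0525 11.9973 18.6341] v=[4.9208 -4.6835 1.4002]
Step 7: x=[6.5424 11.5428 18.7614] v=[4.8993 -4.5451 1.2728]
Step 8: x=[7.0015 11.1327 18.8643] v=[4.5909 -4.1015 1.0291]

Answer: 7.0015 11.1327 18.8643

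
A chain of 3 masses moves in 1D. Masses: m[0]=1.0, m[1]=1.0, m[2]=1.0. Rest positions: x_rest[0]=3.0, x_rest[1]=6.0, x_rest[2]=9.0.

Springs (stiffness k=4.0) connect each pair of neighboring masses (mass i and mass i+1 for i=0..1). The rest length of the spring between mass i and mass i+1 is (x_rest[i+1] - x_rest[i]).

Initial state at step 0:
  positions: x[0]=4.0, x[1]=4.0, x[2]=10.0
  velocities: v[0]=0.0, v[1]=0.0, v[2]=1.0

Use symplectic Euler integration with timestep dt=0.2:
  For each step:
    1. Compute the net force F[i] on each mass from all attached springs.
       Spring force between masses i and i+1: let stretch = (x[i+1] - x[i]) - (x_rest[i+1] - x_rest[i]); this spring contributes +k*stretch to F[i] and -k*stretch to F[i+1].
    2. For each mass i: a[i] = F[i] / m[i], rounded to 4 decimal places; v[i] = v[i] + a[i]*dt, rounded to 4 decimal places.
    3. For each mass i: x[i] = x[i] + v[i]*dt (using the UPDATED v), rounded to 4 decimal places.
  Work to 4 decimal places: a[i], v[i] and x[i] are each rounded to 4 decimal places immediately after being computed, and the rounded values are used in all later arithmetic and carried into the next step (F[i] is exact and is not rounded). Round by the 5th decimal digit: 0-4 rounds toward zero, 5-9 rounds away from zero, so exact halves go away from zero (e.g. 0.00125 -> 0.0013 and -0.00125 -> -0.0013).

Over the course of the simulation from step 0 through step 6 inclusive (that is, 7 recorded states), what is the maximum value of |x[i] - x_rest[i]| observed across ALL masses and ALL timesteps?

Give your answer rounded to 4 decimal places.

Answer: 2.3653

Derivation:
Step 0: x=[4.0000 4.0000 10.0000] v=[0.0000 0.0000 1.0000]
Step 1: x=[3.5200 4.9600 9.7200] v=[-2.4000 4.8000 -1.4000]
Step 2: x=[2.7904 6.4512 9.1584] v=[-3.6480 7.4560 -2.8080]
Step 3: x=[2.1665 7.7898 8.6436] v=[-3.1194 6.6931 -2.5738]
Step 4: x=[1.9623 8.3653 8.4722] v=[-1.0208 2.8775 -0.8568]
Step 5: x=[2.3026 7.9334 8.7637] v=[1.7016 -2.1594 1.4577]
Step 6: x=[3.0638 6.7334 9.4024] v=[3.8062 -5.9998 3.1935]
Max displacement = 2.3653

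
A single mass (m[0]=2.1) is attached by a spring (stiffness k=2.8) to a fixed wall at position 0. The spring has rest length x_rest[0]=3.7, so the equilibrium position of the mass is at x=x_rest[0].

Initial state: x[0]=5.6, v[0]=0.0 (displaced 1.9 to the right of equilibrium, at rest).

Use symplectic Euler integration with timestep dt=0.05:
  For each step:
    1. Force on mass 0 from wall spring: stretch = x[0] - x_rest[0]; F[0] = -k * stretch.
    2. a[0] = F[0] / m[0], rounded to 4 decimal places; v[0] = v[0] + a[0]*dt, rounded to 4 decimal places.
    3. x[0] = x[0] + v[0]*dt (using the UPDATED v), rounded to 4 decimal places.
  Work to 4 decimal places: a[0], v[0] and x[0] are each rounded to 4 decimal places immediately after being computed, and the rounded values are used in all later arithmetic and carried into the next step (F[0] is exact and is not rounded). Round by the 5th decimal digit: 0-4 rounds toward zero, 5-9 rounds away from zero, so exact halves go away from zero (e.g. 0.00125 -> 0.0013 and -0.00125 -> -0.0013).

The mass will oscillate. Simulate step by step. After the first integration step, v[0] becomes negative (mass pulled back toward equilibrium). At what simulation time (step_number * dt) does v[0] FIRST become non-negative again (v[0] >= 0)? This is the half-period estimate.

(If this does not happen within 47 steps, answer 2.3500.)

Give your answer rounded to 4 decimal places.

Step 0: x=[5.6000] v=[0.0000]
Step 1: x=[5.5937] v=[-0.1267]
Step 2: x=[5.5811] v=[-0.2529]
Step 3: x=[5.5622] v=[-0.3783]
Step 4: x=[5.5371] v=[-0.5024]
Step 5: x=[5.5059] v=[-0.6249]
Step 6: x=[5.4686] v=[-0.7453]
Step 7: x=[5.4254] v=[-0.8632]
Step 8: x=[5.3765] v=[-0.9782]
Step 9: x=[5.3220] v=[-1.0900]
Step 10: x=[5.2621] v=[-1.1981]
Step 11: x=[5.1970] v=[-1.3022]
Step 12: x=[5.1269] v=[-1.4020]
Step 13: x=[5.0520] v=[-1.4971]
Step 14: x=[4.9726] v=[-1.5872]
Step 15: x=[4.8890] v=[-1.6720]
Step 16: x=[4.8014] v=[-1.7513]
Step 17: x=[4.7102] v=[-1.8247]
Step 18: x=[4.6156] v=[-1.8920]
Step 19: x=[4.5180] v=[-1.9530]
Step 20: x=[4.4176] v=[-2.0075]
Step 21: x=[4.3148] v=[-2.0553]
Step 22: x=[4.2100] v=[-2.0963]
Step 23: x=[4.1035] v=[-2.1303]
Step 24: x=[3.9956] v=[-2.1572]
Step 25: x=[3.8868] v=[-2.1769]
Step 26: x=[3.7773] v=[-2.1894]
Step 27: x=[3.6676] v=[-2.1946]
Step 28: x=[3.5580] v=[-2.1924]
Step 29: x=[3.4489] v=[-2.1829]
Step 30: x=[3.3406] v=[-2.1662]
Step 31: x=[3.2335] v=[-2.1422]
Step 32: x=[3.1279] v=[-2.1111]
Step 33: x=[3.0243] v=[-2.0730]
Step 34: x=[2.9229] v=[-2.0280]
Step 35: x=[2.8241] v=[-1.9762]
Step 36: x=[2.7282] v=[-1.9178]
Step 37: x=[2.6356] v=[-1.8530]
Step 38: x=[2.5465] v=[-1.7820]
Step 39: x=[2.4612] v=[-1.7051]
Step 40: x=[2.3801] v=[-1.6225]
Step 41: x=[2.3034] v=[-1.5345]
Step 42: x=[2.2313] v=[-1.4414]
Step 43: x=[2.1641] v=[-1.3435]
Step 44: x=[2.1020] v=[-1.2411]
Step 45: x=[2.0453] v=[-1.1346]
Step 46: x=[1.9941] v=[-1.0243]
Step 47: x=[1.9486] v=[-0.9106]
v[0] did not become non-negative within 47 steps; using fallback time=2.3500

Answer: 2.3500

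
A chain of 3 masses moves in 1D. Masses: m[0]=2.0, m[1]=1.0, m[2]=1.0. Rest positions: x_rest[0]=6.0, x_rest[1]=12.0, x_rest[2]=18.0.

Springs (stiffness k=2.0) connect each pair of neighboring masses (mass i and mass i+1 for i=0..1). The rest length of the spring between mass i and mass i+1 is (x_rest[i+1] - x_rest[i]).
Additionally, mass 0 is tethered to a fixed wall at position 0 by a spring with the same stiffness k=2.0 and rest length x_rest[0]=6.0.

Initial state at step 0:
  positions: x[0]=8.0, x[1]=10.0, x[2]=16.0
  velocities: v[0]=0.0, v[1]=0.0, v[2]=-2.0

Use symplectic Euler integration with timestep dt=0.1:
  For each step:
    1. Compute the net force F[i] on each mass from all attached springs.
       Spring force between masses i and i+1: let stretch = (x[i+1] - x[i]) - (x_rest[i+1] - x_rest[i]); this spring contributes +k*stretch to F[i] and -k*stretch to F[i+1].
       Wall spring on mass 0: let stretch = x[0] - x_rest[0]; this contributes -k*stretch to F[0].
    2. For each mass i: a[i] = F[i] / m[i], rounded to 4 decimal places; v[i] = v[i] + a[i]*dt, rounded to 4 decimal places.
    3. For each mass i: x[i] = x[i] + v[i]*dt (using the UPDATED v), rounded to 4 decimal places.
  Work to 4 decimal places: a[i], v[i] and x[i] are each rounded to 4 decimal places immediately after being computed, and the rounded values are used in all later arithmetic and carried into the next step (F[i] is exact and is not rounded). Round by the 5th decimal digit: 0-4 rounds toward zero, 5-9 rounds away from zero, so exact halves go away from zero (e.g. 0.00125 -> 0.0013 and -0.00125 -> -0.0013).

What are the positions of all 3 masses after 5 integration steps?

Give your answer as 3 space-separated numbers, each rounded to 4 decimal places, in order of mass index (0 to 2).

Step 0: x=[8.0000 10.0000 16.0000] v=[0.0000 0.0000 -2.0000]
Step 1: x=[7.9400 10.0800 15.8000] v=[-0.6000 0.8000 -2.0000]
Step 2: x=[7.8220 10.2316 15.6056] v=[-1.1800 1.5160 -1.9440]
Step 3: x=[7.6499 10.4425 15.4237] v=[-1.7212 2.1089 -1.8188]
Step 4: x=[7.4292 10.6972 15.2622] v=[-2.2069 2.5466 -1.6150]
Step 5: x=[7.1669 10.9778 15.1294] v=[-2.6230 2.8060 -1.3280]

Answer: 7.1669 10.9778 15.1294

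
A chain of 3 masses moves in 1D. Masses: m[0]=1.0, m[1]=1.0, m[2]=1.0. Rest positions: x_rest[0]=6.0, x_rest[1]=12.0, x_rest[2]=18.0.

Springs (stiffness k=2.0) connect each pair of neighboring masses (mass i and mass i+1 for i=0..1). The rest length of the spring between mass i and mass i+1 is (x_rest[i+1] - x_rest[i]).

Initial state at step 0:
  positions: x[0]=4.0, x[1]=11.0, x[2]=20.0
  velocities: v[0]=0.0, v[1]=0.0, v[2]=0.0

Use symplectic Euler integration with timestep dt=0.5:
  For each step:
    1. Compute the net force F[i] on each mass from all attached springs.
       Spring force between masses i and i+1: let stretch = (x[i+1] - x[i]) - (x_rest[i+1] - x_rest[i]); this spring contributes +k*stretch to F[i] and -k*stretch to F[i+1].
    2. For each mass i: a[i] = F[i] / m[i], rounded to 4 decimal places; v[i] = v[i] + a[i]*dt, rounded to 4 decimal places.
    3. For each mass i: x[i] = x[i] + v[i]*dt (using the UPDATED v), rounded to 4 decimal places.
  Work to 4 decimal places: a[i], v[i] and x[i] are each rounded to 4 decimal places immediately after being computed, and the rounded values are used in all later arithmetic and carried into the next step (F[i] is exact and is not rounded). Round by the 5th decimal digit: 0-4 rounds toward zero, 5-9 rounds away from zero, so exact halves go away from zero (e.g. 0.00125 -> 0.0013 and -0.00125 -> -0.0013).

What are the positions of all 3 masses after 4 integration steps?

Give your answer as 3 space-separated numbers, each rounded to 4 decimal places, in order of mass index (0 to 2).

Answer: 8.1875 10.8750 15.9375

Derivation:
Step 0: x=[4.0000 11.0000 20.0000] v=[0.0000 0.0000 0.0000]
Step 1: x=[4.5000 12.0000 18.5000] v=[1.0000 2.0000 -3.0000]
Step 2: x=[5.7500 12.5000 16.7500] v=[2.5000 1.0000 -3.5000]
Step 3: x=[7.3750 11.7500 15.8750] v=[3.2500 -1.5000 -1.7500]
Step 4: x=[8.1875 10.8750 15.9375] v=[1.6250 -1.7500 0.1250]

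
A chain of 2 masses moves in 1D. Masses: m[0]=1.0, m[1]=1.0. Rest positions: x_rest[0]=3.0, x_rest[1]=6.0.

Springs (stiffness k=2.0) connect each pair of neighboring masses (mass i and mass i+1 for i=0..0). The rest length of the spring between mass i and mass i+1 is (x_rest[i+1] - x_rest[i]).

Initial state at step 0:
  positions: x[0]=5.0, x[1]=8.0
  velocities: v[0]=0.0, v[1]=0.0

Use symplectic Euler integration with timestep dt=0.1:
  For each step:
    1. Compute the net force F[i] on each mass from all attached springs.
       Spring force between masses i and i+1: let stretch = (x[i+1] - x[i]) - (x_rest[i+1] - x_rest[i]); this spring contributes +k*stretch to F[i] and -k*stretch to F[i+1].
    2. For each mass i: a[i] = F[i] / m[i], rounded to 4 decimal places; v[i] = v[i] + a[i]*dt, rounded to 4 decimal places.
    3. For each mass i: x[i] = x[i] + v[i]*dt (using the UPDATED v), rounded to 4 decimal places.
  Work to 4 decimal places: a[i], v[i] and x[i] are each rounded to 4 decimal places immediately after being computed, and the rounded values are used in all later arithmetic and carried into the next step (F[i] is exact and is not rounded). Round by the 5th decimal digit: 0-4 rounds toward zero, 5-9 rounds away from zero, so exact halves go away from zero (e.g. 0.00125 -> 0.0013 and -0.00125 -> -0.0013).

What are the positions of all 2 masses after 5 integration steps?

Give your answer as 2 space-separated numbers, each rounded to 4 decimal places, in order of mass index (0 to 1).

Answer: 5.0000 8.0000

Derivation:
Step 0: x=[5.0000 8.0000] v=[0.0000 0.0000]
Step 1: x=[5.0000 8.0000] v=[0.0000 0.0000]
Step 2: x=[5.0000 8.0000] v=[0.0000 0.0000]
Step 3: x=[5.0000 8.0000] v=[0.0000 0.0000]
Step 4: x=[5.0000 8.0000] v=[0.0000 0.0000]
Step 5: x=[5.0000 8.0000] v=[0.0000 0.0000]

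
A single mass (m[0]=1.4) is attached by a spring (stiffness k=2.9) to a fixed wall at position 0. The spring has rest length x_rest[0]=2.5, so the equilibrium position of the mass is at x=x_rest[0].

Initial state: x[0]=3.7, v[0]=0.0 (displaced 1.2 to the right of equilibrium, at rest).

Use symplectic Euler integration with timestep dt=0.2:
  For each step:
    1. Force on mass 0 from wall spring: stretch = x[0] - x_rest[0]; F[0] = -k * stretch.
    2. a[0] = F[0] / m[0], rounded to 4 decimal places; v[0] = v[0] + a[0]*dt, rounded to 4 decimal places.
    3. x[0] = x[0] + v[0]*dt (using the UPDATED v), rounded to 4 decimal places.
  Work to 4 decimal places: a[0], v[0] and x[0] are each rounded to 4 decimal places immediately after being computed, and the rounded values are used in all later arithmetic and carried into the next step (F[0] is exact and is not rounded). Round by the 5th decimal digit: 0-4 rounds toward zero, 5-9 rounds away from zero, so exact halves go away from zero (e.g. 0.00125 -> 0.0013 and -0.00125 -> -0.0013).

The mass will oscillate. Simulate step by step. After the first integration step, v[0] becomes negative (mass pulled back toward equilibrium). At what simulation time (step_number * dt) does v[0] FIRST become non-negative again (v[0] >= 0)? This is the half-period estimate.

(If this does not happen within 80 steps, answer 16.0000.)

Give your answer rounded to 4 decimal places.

Step 0: x=[3.7000] v=[0.0000]
Step 1: x=[3.6006] v=[-0.4971]
Step 2: x=[3.4100] v=[-0.9531]
Step 3: x=[3.1440] v=[-1.3301]
Step 4: x=[2.8246] v=[-1.5969]
Step 5: x=[2.4783] v=[-1.7314]
Step 6: x=[2.1338] v=[-1.7224]
Step 7: x=[1.8197] v=[-1.5707]
Step 8: x=[1.5619] v=[-1.2889]
Step 9: x=[1.3818] v=[-0.9003]
Step 10: x=[1.2944] v=[-0.4370]
Step 11: x=[1.3069] v=[0.0625]
First v>=0 after going negative at step 11, time=2.2000

Answer: 2.2000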